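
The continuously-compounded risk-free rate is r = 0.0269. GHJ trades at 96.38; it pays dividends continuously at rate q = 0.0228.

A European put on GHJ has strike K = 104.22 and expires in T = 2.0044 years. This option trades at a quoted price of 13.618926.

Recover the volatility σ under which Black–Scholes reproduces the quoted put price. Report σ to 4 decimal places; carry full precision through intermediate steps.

sigma = 0.1848

At σ = 0.1848 the Black–Scholes value reproduces the quote:
σ√T = 0.1848·√2.0044 = 0.261634
d₁ = (ln(S/K) + (r−q+σ²/2)T) / (σ√T) = (ln(96.38/104.22) + (0.0269−0.0228+0.1848²/2)·2.0044) / 0.261634 = (-0.078205 + 0.042444) / 0.261634 = -0.136684
d₂ = d₁ − σ√T = -0.136684 − 0.261634 = -0.398318
e^{−rT} = 0.947509
e^{−qT} = 0.955328
N(−d₁) = 0.554360,  N(−d₂) = 0.654802
V = K·e^{−rT}·N(−d₂) − S·e^{−qT}·N(−d₁) = 64.661330 − 51.042404 = 13.618926 (equal to the quote); since ∂V/∂σ > 0 for all σ, the implied volatility is unique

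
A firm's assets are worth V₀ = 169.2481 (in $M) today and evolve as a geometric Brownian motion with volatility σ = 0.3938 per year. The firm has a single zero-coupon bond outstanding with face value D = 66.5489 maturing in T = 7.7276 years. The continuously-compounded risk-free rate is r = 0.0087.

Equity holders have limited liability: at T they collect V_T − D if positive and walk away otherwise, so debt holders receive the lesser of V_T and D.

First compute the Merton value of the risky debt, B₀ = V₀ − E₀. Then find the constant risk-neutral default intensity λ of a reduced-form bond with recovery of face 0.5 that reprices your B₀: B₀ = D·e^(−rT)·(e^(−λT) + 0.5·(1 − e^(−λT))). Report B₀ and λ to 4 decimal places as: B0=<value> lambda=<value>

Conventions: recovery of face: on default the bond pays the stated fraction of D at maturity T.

B0=52.1913 lambda=0.0504

Work the structural quantities from V₀ = 169.2481 against face 66.5489:
d₁ = [ln(V₀/D) + (r + σ²/2)T] / (σ√T)
   = [ln(169.2481/66.5489) + (0.0087 + 0.5·0.3938²)·7.7276] / (0.3938·√7.7276)
   = [0.933429 + 0.666422] / 1.094707 = 1.461442
d₂ = d₁ − σ√T = 1.461442 − 1.094707 = 0.366734
N(d₁) = 0.928053,  N(d₂) = 0.643091,  e^(−rT) = 0.934980
E₀ = V₀·N(d₁) − D·e^(−rT)·N(d₂)
   = 169.2481·0.928053 − 66.5489·0.934980·0.643091 = 117.056820
B₀ = V₀ − E₀ = 169.2481 − 117.056820 = 52.191280
e^(−λT) = (B₀·e^(rT)/D − 0.5)/(1 − 0.5) = (52.1913·1.069542/66.5489 − 0.5)/0.5 = 0.67758641
λ = −ln(0.67758641)/7.7276 = 0.050367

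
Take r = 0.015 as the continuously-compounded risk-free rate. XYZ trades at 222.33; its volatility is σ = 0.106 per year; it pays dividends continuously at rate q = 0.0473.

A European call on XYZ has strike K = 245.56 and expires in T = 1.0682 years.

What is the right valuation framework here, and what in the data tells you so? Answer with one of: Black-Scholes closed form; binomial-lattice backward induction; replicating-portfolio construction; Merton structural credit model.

framework: Black-Scholes closed form

Key observation: the instrument is a plain European call (strike 245.56) on a lognormal asset; the exact continuous-time formula applies directly.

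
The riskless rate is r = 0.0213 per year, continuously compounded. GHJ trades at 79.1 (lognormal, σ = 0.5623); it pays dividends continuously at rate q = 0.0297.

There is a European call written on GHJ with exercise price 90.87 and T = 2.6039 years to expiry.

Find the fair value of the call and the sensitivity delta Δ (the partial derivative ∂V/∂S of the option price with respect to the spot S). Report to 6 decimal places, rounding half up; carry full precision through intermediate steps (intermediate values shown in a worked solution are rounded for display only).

σ√T = 0.5623·√2.6039 = 0.907361
d₁ = (ln(S/K) + (r−q+σ²/2)T) / (σ√T) = (ln(79.1/90.87) + (0.0213−0.0297+0.5623²/2)·2.6039) / 0.907361 = (-0.138717 + 0.389779) / 0.907361 = 0.276695
d₂ = d₁ − σ√T = 0.276695 − 0.907361 = -0.630666
e^{−rT} = 0.946047
e^{−qT} = 0.925579
N(d₁) = 0.608993,  N(d₂) = 0.264129
Call price V = S·e^{−qT}·N(d₁) − K·e^{−rT}·N(d₂) = 44.586377 − 22.706490 = 21.879887
Δ = e^{−qT}·N(d₁) = 0.563671

price = 21.879887
Δ = 0.563671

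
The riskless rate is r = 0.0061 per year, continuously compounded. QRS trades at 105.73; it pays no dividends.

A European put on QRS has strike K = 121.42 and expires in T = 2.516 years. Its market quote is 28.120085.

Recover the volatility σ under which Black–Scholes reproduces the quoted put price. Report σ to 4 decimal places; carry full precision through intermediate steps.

At σ = 0.2899 the Black–Scholes value reproduces the quote:
σ√T = 0.2899·√2.516 = 0.459837
d₁ = (ln(S/K) + (r+σ²/2)T) / (σ√T) = (ln(105.73/121.42) + (0.0061+0.2899²/2)·2.516) / 0.459837 = (-0.138367 + 0.121072) / 0.459837 = -0.037610
d₂ = d₁ − σ√T = -0.037610 − 0.459837 = -0.497447
e^{−rT} = 0.984770
N(−d₁) = 0.515001,  N(−d₂) = 0.690563
V = K·e^{−rT}·N(−d₂) − S·N(−d₁) = 82.571110 − 54.451025 = 28.120085 (matching the quote); vega is positive throughout, so no other σ reproduces this price

sigma = 0.2899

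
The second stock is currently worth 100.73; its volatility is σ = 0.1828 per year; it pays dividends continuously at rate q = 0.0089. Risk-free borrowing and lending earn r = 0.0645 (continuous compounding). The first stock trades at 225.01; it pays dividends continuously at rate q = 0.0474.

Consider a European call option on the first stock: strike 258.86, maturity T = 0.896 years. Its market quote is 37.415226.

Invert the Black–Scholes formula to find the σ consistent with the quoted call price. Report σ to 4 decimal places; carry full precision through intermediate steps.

sigma = 0.5893

At σ = 0.5893 the Black–Scholes value reproduces the quote:
σ√T = 0.5893·√0.896 = 0.557815
d₁ = (ln(S/K) + (r−q+σ²/2)T) / (σ√T) = (ln(225.01/258.86) + (0.0645−0.0474+0.5893²/2)·0.896) / 0.557815 = (-0.140143 + 0.170901) / 0.557815 = 0.055140
d₂ = d₁ − σ√T = 0.055140 − 0.557815 = -0.502675
e^{−rT} = 0.943846
e^{−qT} = 0.958419
N(d₁) = 0.521987,  N(d₂) = 0.307596
V = S·e^{−qT}·N(d₁) − K·e^{−rT}·N(d₂) = 112.568407 − 75.153181 = 37.415226 (matching the quote); vega is positive throughout, so no other σ reproduces this price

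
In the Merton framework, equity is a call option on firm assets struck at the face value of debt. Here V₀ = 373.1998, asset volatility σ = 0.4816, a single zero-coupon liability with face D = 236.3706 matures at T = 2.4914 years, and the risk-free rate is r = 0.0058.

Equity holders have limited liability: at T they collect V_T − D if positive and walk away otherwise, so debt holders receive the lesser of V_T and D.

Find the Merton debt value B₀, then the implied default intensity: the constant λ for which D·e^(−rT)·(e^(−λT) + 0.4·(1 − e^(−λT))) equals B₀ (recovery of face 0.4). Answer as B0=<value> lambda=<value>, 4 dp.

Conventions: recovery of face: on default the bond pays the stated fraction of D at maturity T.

B0=197.7795 lambda=0.1164

With assets at 373.1998 and a single debt payment of 236.3706 at 2.4914 years:
d₁ = [ln(V₀/D) + (r + σ²/2)T] / (σ√T)
   = [ln(373.1998/236.3706) + (0.0058 + 0.5·0.4816²)·2.4914] / (0.4816·√2.4914)
   = [0.456713 + 0.303376] / 0.760166 = 0.999899
d₂ = d₁ − σ√T = 0.999899 − 0.760166 = 0.239734
N(d₁) = 0.841320,  N(d₂) = 0.594732,  e^(−rT) = 0.985654
E₀ = V₀·N(d₁) − D·e^(−rT)·N(d₂)
   = 373.1998·0.841320 − 236.3706·0.985654·0.594732 = 175.420270
B₀ = V₀ − E₀ = 373.1998 − 175.420270 = 197.779530
e^(−λT) = (B₀·e^(rT)/D − 0.4)/(1 − 0.4) = (197.7795·1.014555/236.3706 − 0.4)/0.6 = 0.74818912
λ = −ln(0.74818912)/2.4914 = 0.116440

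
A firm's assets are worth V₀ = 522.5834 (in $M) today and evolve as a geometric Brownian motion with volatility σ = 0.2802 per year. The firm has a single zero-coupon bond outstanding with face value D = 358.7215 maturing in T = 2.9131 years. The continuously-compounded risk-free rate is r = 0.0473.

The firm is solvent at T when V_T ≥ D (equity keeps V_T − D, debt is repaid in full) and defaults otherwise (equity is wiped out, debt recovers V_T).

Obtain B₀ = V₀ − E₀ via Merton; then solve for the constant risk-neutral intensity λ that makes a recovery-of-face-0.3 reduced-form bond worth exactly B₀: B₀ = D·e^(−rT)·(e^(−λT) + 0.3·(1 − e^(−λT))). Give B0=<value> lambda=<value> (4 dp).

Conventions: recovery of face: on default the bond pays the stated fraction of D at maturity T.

With assets at 522.5834 and a single debt payment of 358.7215 at 2.9131 years:
d₁ = [ln(V₀/D) + (r + σ²/2)T] / (σ√T)
   = [ln(522.5834/358.7215) + (0.0473 + 0.5·0.2802²)·2.9131] / (0.2802·√2.9131)
   = [0.376238 + 0.252146] / 0.478240 = 1.313953
d₂ = d₁ − σ√T = 1.313953 − 0.478240 = 0.835713
N(d₁) = 0.905569,  N(d₂) = 0.798342,  e^(−rT) = 0.871282
E₀ = V₀·N(d₁) − D·e^(−rT)·N(d₂)
   = 522.5834·0.905569 − 358.7215·0.871282·0.798342 = 223.715519
B₀ = V₀ − E₀ = 522.5834 − 223.715519 = 298.867881
e^(−λT) = (B₀·e^(rT)/D − 0.3)/(1 − 0.3) = (298.8679·1.147734/358.7215 − 0.3)/0.7 = 0.93747387
λ = −ln(0.93747387)/2.9131 = 0.022164

B0=298.8679 lambda=0.0222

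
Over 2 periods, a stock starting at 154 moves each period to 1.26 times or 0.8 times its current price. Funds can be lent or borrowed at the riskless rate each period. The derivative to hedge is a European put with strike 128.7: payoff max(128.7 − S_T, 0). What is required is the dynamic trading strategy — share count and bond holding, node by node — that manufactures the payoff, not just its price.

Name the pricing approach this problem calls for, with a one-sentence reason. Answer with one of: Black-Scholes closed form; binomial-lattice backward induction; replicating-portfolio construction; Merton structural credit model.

framework: replicating-portfolio construction

Key observation: what is demanded is not a single number but the (Δ, B) position at each node of the 1.26/0.8 tree starting at 154; constructing those positions is the replicating-portfolio method.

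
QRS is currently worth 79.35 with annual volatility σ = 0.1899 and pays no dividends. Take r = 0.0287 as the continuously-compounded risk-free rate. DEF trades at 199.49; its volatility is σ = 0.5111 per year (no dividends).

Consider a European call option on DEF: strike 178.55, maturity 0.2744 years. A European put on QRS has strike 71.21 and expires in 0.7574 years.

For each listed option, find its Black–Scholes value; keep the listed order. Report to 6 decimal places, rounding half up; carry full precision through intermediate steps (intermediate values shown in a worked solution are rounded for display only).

price(DEF call K=178.55) = 33.151840
price(QRS put K=71.21) = 1.509821

[DEF call K=178.55]
σ√T = 0.5111·√0.2744 = 0.267731
d₁ = (ln(S/K) + (r+σ²/2)T) / (σ√T) = (ln(199.49/178.55) + (0.0287+0.5111²/2)·0.2744) / 0.267731 = (0.110895 + 0.043715) / 0.267731 = 0.577486
d₂ = d₁ − σ√T = 0.577486 − 0.267731 = 0.309755
e^{−rT} = 0.992156
N(d₁) = 0.718194,  N(d₂) = 0.621626
price = S·N(d₁) − K·e^{−rT}·N(d₂) = 143.272575 − 110.120735 = 33.151840
[QRS put K=71.21]
σ√T = 0.1899·√0.7574 = 0.165268
d₁ = (ln(S/K) + (r+σ²/2)T) / (σ√T) = (ln(79.35/71.21) + (0.0287+0.1899²/2)·0.7574) / 0.165268 = (0.108235 + 0.035394) / 0.165268 = 0.869071
d₂ = d₁ − σ√T = 0.869071 − 0.165268 = 0.703803
e^{−rT} = 0.978497
N(−d₁) = 0.192404,  N(−d₂) = 0.240778
price = K·e^{−rT}·N(−d₂) − S·N(−d₁) = 16.777089 − 15.267268 = 1.509821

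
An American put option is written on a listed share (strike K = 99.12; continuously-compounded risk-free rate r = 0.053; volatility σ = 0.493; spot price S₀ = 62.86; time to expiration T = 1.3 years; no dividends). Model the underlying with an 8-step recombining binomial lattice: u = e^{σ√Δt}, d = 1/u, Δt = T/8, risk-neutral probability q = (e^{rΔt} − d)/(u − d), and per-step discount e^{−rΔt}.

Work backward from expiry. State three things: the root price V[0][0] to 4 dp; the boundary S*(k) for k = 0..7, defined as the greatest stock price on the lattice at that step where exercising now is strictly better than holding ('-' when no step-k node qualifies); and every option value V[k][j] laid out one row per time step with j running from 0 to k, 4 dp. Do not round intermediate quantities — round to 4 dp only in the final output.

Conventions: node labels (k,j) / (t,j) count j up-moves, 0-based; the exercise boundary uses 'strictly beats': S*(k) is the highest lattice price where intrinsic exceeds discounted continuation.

price = 38.3039
boundary = - 51.5306 42.2431 51.5306 42.2431 51.5306 62.8600 76.6803
tree:
38.3039
47.5894 28.6227
56.8769 37.5445 19.1708
64.4905 47.5894 27.0001 10.7672
70.7319 56.8769 36.6619 16.6910 4.3405
75.8483 64.4905 47.5894 25.1144 7.5777 0.8001
80.0426 70.7319 56.8769 36.2600 13.1115 1.5287 0.0000
83.4810 75.8483 64.4905 47.5894 22.4397 2.9209 0.0000 0.0000
86.2997 80.0426 70.7319 56.8769 36.2600 5.5809 0.0000 0.0000 0.0000

Δt=0.16250, u=1.21986, d=0.81977, q=0.47210, disc=e^(-rΔt)=0.99142
k=8 terminal: V=max(K-S,0) → 86.2997 80.0426 70.7319 56.8769 36.2600 5.5809 0.0000 0.0000 0.0000
k=7: j=0 S=15.6390 intr=83.4810 cont=82.6310 V=83.4810[EX]; j=1 S=23.2717 intr=75.8483 cont=74.9983 V=75.8483[EX]; j=2 S=34.6295 intr=64.4905 cont=63.6405 V=64.4905[EX]; j=3 S=51.5306 intr=47.5894 cont=46.7394 V=47.5894[EX]; j=4 S=76.6803 intr=22.4397 cont=21.5897 V=22.4397[EX]; j=5 S=114.1044 intr=0.0000 cont=2.9209 V=2.9209[hold]; j=6 S=169.7936 intr=0.0000 cont=0.0000 V=0.0000[hold]; j=7 S=252.6620 intr=0.0000 cont=0.0000 V=0.0000[hold]  S*(7)=76.6803
k=6: j=0 S=19.0774 intr=80.0426 cont=79.1926 V=80.0426[EX]; j=1 S=28.3881 intr=70.7319 cont=69.8819 V=70.7319[EX]; j=2 S=42.2431 intr=56.8769 cont=56.0269 V=56.8769[EX]; j=3 S=62.8600 intr=36.2600 cont=35.4100 V=36.2600[EX]; j=4 S=93.5391 intr=5.5809 cont=13.1115 V=13.1115[hold]; j=5 S=139.1912 intr=0.0000 cont=1.5287 V=1.5287[hold]; j=6 S=207.1241 intr=0.0000 cont=0.0000 V=0.0000[hold]  S*(6)=62.8600
k=5: j=0 S=23.2717 intr=75.8483 cont=74.9983 V=75.8483[EX]; j=1 S=34.6295 intr=64.4905 cont=63.6405 V=64.4905[EX]; j=2 S=51.5306 intr=47.5894 cont=46.7394 V=47.5894[EX]; j=3 S=76.6803 intr=22.4397 cont=25.1144 V=25.1144[hold]; j=4 S=114.1044 intr=0.0000 cont=7.5777 V=7.5777[hold]; j=5 S=169.7936 intr=0.0000 cont=0.8001 V=0.8001[hold]  S*(5)=51.5306
k=4: j=0 S=28.3881 intr=70.7319 cont=69.8819 V=70.7319[EX]; j=1 S=42.2431 intr=56.8769 cont=56.0269 V=56.8769[EX]; j=2 S=62.8600 intr=36.2600 cont=36.6619 V=36.6619[hold]; j=3 S=93.5391 intr=5.5809 cont=16.6910 V=16.6910[hold]; j=4 S=139.1912 intr=0.0000 cont=4.3405 V=4.3405[hold]  S*(4)=42.2431
k=3: j=0 S=34.6295 intr=64.4905 cont=63.6405 V=64.4905[EX]; j=1 S=51.5306 intr=47.5894 cont=46.9275 V=47.5894[EX]; j=2 S=76.6803 intr=22.4397 cont=27.0001 V=27.0001[hold]; j=3 S=114.1044 intr=0.0000 cont=10.7672 V=10.7672[hold]  S*(3)=51.5306
k=2: j=0 S=42.2431 intr=56.8769 cont=56.0269 V=56.8769[EX]; j=1 S=62.8600 intr=36.2600 cont=37.5445 V=37.5445[hold]; j=2 S=93.5391 intr=5.5809 cont=19.1708 V=19.1708[hold]  S*(2)=42.2431
k=1: j=0 S=51.5306 intr=47.5894 cont=47.3406 V=47.5894[EX]; j=1 S=76.6803 intr=22.4397 cont=28.6227 V=28.6227[hold]  S*(1)=51.5306
k=0: j=0 S=62.8600 intr=36.2600 cont=38.3039 V=38.3039[hold]  S*(0)=-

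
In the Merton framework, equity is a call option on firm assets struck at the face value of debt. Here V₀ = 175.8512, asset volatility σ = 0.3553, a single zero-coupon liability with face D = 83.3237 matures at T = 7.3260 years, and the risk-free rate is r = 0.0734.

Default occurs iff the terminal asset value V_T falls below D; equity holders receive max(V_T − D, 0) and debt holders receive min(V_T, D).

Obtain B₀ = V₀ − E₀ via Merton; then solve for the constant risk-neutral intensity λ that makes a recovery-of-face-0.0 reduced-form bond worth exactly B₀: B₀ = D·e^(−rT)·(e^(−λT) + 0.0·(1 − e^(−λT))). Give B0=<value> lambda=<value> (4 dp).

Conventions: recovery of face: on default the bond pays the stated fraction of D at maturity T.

B0=45.2053 lambda=0.0101

Apply the equity-as-call identities (strike 83.3237, horizon 7.3260 years):
d₁ = [ln(V₀/D) + (r + σ²/2)T] / (σ√T)
   = [ln(175.8512/83.3237) + (0.0734 + 0.5·0.3553²)·7.3260] / (0.3553·√7.3260)
   = [0.746905 + 1.000139] / 0.961676 = 1.816666
d₂ = d₁ − σ√T = 1.816666 − 0.961676 = 0.854990
N(d₁) = 0.965366,  N(d₂) = 0.803722,  e^(−rT) = 0.584074
E₀ = V₀·N(d₁) − D·e^(−rT)·N(d₂)
   = 175.8512·0.965366 − 83.3237·0.584074·0.803722 = 130.645886
B₀ = V₀ − E₀ = 175.8512 − 130.645886 = 45.205314
e^(−λT) = (B₀·e^(rT)/D − 0)/(1 − 0) = (45.2053·1.712113/83.3237 − 0)/1 = 0.92886647
λ = −ln(0.92886647)/7.3260 = 0.010072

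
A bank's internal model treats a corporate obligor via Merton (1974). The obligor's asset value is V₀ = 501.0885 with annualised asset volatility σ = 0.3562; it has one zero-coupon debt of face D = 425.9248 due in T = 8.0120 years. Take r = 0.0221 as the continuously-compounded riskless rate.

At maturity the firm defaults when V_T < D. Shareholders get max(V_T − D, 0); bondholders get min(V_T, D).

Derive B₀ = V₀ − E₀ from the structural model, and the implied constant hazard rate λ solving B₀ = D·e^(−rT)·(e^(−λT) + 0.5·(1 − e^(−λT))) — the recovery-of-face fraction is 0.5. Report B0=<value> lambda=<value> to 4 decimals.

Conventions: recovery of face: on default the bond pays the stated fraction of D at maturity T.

Equity is a call on the firm's assets struck at D = 425.9248:
d₁ = [ln(V₀/D) + (r + σ²/2)T] / (σ√T)
   = [ln(501.0885/425.9248) + (0.0221 + 0.5·0.3562²)·8.0120] / (0.3562·√8.0120)
   = [0.162520 + 0.685340] / 1.008241 = 0.840930
d₂ = d₁ − σ√T = 0.840930 − 1.008241 = -0.167311
N(d₁) = 0.799806,  N(d₂) = 0.433563,  e^(−rT) = 0.837725
E₀ = V₀·N(d₁) − D·e^(−rT)·N(d₂)
   = 501.0885·0.799806 − 425.9248·0.837725·0.433563 = 246.075215
B₀ = V₀ − E₀ = 501.0885 − 246.075215 = 255.013285
e^(−λT) = (B₀·e^(rT)/D − 0.5)/(1 − 0.5) = (255.0133·1.193709/425.9248 − 0.5)/0.5 = 0.42941501
λ = −ln(0.42941501)/8.0120 = 0.105508

B0=255.0133 lambda=0.1055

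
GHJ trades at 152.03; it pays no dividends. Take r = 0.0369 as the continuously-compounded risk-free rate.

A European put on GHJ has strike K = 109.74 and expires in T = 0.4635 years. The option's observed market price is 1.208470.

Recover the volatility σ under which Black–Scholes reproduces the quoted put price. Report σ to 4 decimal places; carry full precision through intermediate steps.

sigma = 0.3648

At σ = 0.3648 the Black–Scholes value reproduces the quote:
σ√T = 0.3648·√0.4635 = 0.248359
d₁ = (ln(S/K) + (r+σ²/2)T) / (σ√T) = (ln(152.03/109.74) + (0.0369+0.3648²/2)·0.4635) / 0.248359 = (0.325964 + 0.047944) / 0.248359 = 1.505516
d₂ = d₁ − σ√T = 1.505516 − 0.248359 = 1.257157
e^{−rT} = 0.983042
N(−d₁) = 0.066096,  N(−d₂) = 0.104348
V = K·e^{−rT}·N(−d₂) − S·N(−d₁) = 11.257014 − 10.048544 = 1.208470 (the quoted price), and the Black–Scholes price is strictly increasing in σ, so σ is unique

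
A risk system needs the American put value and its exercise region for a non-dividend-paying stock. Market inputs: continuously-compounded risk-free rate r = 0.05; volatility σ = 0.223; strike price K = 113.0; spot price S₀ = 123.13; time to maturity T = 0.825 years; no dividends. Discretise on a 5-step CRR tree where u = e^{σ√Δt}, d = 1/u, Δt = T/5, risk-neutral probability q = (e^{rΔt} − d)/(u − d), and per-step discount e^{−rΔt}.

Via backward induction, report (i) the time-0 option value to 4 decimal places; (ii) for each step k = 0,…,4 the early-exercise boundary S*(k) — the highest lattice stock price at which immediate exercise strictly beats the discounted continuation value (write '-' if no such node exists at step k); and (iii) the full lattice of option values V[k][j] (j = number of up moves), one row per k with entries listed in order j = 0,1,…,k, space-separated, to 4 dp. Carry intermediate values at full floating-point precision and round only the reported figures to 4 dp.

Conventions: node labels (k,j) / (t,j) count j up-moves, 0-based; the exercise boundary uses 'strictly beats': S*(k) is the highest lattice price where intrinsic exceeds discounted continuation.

Δt=0.16500, u=1.09481, d=0.91340, q=0.52303, disc=e^(-rΔt)=0.99178
k=5 terminal: V=max(K-S,0) → 34.7174 19.1693 0.5332 0.0000 0.0000 0.0000
k=4: j=0 S=85.7048 intr=27.2952 cont=26.3668 V=27.2952[EX]; j=1 S=102.7270 intr=10.2730 cont=9.3446 V=10.2730[EX]; j=2 S=123.1300 intr=0.0000 cont=0.2522 V=0.2522[hold]; j=3 S=147.5854 intr=0.0000 cont=0.0000 V=0.0000[hold]; j=4 S=176.8979 intr=0.0000 cont=0.0000 V=0.0000[hold]  S*(4)=102.7270
k=3: j=0 S=93.8307 intr=19.1693 cont=18.2409 V=19.1693[EX]; j=1 S=112.4668 intr=0.5332 cont=4.9905 V=4.9905[hold]; j=2 S=134.8043 intr=0.0000 cont=0.1193 V=0.1193[hold]; j=3 S=161.5783 intr=0.0000 cont=0.0000 V=0.0000[hold]  S*(3)=93.8307
k=2: j=0 S=102.7270 intr=10.2730 cont=11.6568 V=11.6568[hold]; j=1 S=123.1300 intr=0.0000 cont=2.4226 V=2.4226[hold]; j=2 S=147.5854 intr=0.0000 cont=0.0564 V=0.0564[hold]  S*(2)=-
k=1: j=0 S=112.4668 intr=0.5332 cont=6.7709 V=6.7709[hold]; j=1 S=134.8043 intr=0.0000 cont=1.1753 V=1.1753[hold]  S*(1)=-
k=0: j=0 S=123.1300 intr=0.0000 cont=3.8126 V=3.8126[hold]  S*(0)=-

price = 3.8126
boundary = - - - 93.8307 102.7270
tree:
3.8126
6.7709 1.1753
11.6568 2.4226 0.0564
19.1693 4.9905 0.1193 0.0000
27.2952 10.2730 0.2522 0.0000 0.0000
34.7174 19.1693 0.5332 0.0000 0.0000 0.0000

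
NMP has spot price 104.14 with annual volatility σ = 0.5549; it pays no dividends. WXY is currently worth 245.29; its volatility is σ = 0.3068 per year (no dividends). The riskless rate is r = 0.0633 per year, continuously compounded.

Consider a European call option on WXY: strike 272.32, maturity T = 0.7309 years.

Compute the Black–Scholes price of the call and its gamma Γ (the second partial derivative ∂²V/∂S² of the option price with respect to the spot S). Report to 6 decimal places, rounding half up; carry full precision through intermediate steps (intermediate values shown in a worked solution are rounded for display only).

price = 19.646400
Γ = 0.006175

σ√T = 0.3068·√0.7309 = 0.262292
d₁ = (ln(S/K) + (r+σ²/2)T) / (σ√T) = (ln(245.29/272.32) + (0.0633+0.3068²/2)·0.7309) / 0.262292 = (-0.104537 + 0.080664) / 0.262292 = -0.091014
d₂ = d₁ − σ√T = -0.091014 − 0.262292 = -0.353306
e^{−rT} = 0.954788
N(d₁) = 0.463741,  N(d₂) = 0.361930
Call price V = S·N(d₁) − K·e^{−rT}·N(d₂) = 113.750945 − 94.104545 = 19.646400
φ(d₁) = (1/√(2π))·e^{−d₁²/2} = 0.397293
Γ = φ(d₁) / (S·σ·√T) = 0.006175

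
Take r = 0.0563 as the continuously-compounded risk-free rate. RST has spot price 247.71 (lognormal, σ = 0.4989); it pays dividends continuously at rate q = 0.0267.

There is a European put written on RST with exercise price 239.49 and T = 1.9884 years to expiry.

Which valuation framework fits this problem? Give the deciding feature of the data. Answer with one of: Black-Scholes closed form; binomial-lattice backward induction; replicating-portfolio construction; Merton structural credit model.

framework: Black-Scholes closed form

Key observation: with RST following a GBM at constant σ and r, the European put struck at 239.49 prices in closed form — nothing here needs a stepwise model or a balance sheet.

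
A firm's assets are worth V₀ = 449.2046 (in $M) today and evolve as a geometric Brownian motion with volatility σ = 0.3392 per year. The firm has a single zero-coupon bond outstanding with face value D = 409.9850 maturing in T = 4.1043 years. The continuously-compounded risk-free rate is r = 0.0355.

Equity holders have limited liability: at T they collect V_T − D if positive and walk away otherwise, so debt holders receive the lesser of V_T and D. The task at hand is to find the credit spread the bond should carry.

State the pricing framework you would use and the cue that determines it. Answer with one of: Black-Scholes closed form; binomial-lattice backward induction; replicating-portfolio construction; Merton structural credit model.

Key observation: the data describe a firm's assets (V₀ = 449.2046, GBM) and a single zero-coupon debt of face 409.9850, so credit quantities follow from equity-as-call in the structural model.

framework: Merton structural credit model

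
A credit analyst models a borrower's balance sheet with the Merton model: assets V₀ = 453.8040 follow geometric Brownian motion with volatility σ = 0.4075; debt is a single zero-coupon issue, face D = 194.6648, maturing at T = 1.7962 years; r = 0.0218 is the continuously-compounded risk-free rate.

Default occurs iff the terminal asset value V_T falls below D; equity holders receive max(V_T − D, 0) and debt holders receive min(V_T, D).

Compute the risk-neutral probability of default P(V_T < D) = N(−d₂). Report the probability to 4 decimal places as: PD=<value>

With assets at 453.8040 and a single debt payment of 194.6648 at 1.7962 years:
d₁ = [ln(V₀/D) + (r + σ²/2)T] / (σ√T)
   = [ln(453.8040/194.6648) + (0.0218 + 0.5·0.4075²)·1.7962] / (0.4075·√1.7962)
   = [0.846386 + 0.188292] / 0.546141 = 1.894526
d₂ = d₁ − σ√T = 1.894526 − 0.546141 = 1.348384
risk-neutral PD = N(−d₂) = N(-1.348384) = 0.088767

PD=0.0888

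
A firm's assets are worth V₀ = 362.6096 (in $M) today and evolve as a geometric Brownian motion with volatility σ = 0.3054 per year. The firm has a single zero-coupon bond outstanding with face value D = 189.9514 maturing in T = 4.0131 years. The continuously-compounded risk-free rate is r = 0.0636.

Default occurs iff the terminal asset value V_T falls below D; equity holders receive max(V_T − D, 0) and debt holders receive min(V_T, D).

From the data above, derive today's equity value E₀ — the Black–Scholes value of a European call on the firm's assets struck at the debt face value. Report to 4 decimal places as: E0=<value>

E0=219.6958

Equity is a call on the firm's assets struck at D = 189.9514:
d₁ = [ln(V₀/D) + (r + σ²/2)T] / (σ√T)
   = [ln(362.6096/189.9514) + (0.0636 + 0.5·0.3054²)·4.0131] / (0.3054·√4.0131)
   = [0.646559 + 0.442382] / 0.611799 = 1.779899
d₂ = d₁ − σ√T = 1.779899 − 0.611799 = 1.168099
N(d₁) = 0.962454,  N(d₂) = 0.878617,  e^(−rT) = 0.774736
E₀ = V₀·N(d₁) − D·e^(−rT)·N(d₂)
   = 362.6096·0.962454 − 189.9514·0.774736·0.878617 = 219.695840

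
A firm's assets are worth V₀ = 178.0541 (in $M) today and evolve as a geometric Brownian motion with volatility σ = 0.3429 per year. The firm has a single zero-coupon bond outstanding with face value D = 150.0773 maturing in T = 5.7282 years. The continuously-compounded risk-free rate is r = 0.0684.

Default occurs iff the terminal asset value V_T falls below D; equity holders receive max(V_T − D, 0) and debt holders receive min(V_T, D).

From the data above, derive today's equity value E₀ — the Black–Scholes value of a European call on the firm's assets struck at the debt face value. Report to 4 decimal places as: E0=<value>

E0=92.0280

Equity is a call on the firm's assets struck at D = 150.0773:
d₁ = [ln(V₀/D) + (r + σ²/2)T] / (σ√T)
   = [ln(178.0541/150.0773) + (0.0684 + 0.5·0.3429²)·5.7282] / (0.3429·√5.7282)
   = [0.170937 + 0.728571] / 0.820685 = 1.096045
d₂ = d₁ − σ√T = 1.096045 − 0.820685 = 0.275360
N(d₁) = 0.863470,  N(d₂) = 0.608480,  e^(−rT) = 0.675833
E₀ = V₀·N(d₁) − D·e^(−rT)·N(d₂)
   = 178.0541·0.863470 − 150.0773·0.675833·0.608480 = 92.028002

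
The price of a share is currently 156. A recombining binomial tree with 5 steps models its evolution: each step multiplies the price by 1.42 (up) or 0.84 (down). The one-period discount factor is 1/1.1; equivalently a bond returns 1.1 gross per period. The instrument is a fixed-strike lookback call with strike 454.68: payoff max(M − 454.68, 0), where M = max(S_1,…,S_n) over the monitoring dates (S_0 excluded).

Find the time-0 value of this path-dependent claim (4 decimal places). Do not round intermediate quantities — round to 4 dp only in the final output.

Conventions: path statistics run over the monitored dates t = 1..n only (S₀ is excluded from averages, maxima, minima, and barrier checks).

Set p* = 0.4483 (from d < R < u); the path-dependent value is the discounted p*-expectation over all price paths.
Enumerate all 2^5 = 32 price paths (U = up ×1.42, D = down ×0.84); each path with k up-moves has probability p*^k·(1−p*)^(5−k).
DDDDD: M=131.0400, payoff=0.0000, prob=0.051122
UDDDD: M=221.5200, payoff=0.0000, prob=0.041537
DUDDD: M=186.0768, payoff=0.0000, prob=0.041537
UUDDD: M=314.5584, payoff=0.0000, prob=0.033749
DDUDD: M=156.3045, payoff=0.0000, prob=0.041537
UDUDD: M=264.2291, payoff=0.0000, prob=0.033749
DUUDD: M=264.2291, payoff=0.0000, prob=0.033749
UUUDD: M=446.6729, payoff=0.0000, prob=0.027421
DDDUD: M=131.2958, payoff=0.0000, prob=0.041537
UDDUD: M=221.9524, payoff=0.0000, prob=0.033749
DUDUD: M=221.9524, payoff=0.0000, prob=0.033749
UUDUD: M=375.2053, payoff=0.0000, prob=0.027421
DDUUD: M=221.9524, payoff=0.0000, prob=0.033749
UDUUD: M=375.2053, payoff=0.0000, prob=0.027421
DUUUD: M=375.2053, payoff=0.0000, prob=0.027421
UUUUD: M=634.2756, payoff=179.5956, prob=0.022279
DDDDU: M=131.0400, payoff=0.0000, prob=0.041537
UDDDU: M=221.5200, payoff=0.0000, prob=0.033749
DUDDU: M=186.4400, payoff=0.0000, prob=0.033749
UUDDU: M=315.1724, payoff=0.0000, prob=0.027421
DDUDU: M=186.4400, payoff=0.0000, prob=0.033749
UDUDU: M=315.1724, payoff=0.0000, prob=0.027421
DUUDU: M=315.1724, payoff=0.0000, prob=0.027421
UUUDU: M=532.7915, payoff=78.1115, prob=0.022279
DDDUU: M=186.4400, payoff=0.0000, prob=0.033749
UDDUU: M=315.1724, payoff=0.0000, prob=0.027421
DUDUU: M=315.1724, payoff=0.0000, prob=0.027421
UUDUU: M=532.7915, payoff=78.1115, prob=0.022279
DDUUU: M=315.1724, payoff=0.0000, prob=0.027421
UDUUU: M=532.7915, payoff=78.1115, prob=0.022279
DUUUU: M=532.7915, payoff=78.1115, prob=0.022279
UUUUU: M=900.6713, payoff=445.9913, prob=0.018102
Price = Σ prob·payoff / R^5 = 19.035724 / 1.610510 = 11.8197

price = 11.8197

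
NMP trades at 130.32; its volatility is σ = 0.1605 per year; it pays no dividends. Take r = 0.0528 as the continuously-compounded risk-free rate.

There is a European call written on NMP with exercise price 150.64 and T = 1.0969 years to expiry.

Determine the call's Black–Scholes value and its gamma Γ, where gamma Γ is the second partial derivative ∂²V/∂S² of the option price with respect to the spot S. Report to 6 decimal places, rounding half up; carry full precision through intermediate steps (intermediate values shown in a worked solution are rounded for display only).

price = 4.395553
Γ = 0.016579

σ√T = 0.1605·√1.0969 = 0.168096
d₁ = (ln(S/K) + (r+σ²/2)T) / (σ√T) = (ln(130.32/150.64) + (0.0528+0.1605²/2)·1.0969) / 0.168096 = (-0.144900 + 0.072045) / 0.168096 = -0.433414
d₂ = d₁ − σ√T = -0.433414 − 0.168096 = -0.601511
e^{−rT} = 0.943729
N(d₁) = 0.332357,  N(d₂) = 0.273750
Call price V = S·N(d₁) − K·e^{−rT}·N(d₂) = 43.312757 − 38.917204 = 4.395553
φ(d₁) = (1/√(2π))·e^{−d₁²/2} = 0.363178
Γ = φ(d₁) / (S·σ·√T) = 0.016579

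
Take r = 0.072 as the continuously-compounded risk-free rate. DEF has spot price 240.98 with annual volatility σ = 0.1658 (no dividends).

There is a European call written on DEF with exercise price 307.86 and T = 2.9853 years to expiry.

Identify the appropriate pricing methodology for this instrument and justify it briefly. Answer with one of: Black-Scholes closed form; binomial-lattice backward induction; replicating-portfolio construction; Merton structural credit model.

Key observation: with DEF following a GBM at constant σ and r, the European call struck at 307.86 prices in closed form — nothing here needs a stepwise model or a balance sheet.

framework: Black-Scholes closed form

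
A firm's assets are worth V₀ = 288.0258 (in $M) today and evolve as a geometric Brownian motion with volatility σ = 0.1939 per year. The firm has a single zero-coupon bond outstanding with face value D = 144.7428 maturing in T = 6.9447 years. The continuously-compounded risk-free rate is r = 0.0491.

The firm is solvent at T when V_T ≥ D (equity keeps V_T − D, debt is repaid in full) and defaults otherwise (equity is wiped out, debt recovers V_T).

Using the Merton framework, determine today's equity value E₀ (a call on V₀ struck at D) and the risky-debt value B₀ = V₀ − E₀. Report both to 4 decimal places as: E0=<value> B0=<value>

Work the structural quantities from V₀ = 288.0258 against face 144.7428:
d₁ = [ln(V₀/D) + (r + σ²/2)T] / (σ√T)
   = [ln(288.0258/144.7428) + (0.0491 + 0.5·0.1939²)·6.9447] / (0.1939·√6.9447)
   = [0.688092 + 0.471535] / 0.510981 = 2.269414
d₂ = d₁ − σ√T = 2.269414 − 0.510981 = 1.758434
N(d₁) = 0.988378,  N(d₂) = 0.960663,  e^(−rT) = 0.711070
E₀ = V₀·N(d₁) − D·e^(−rT)·N(d₂)
   = 288.0258·0.988378 − 144.7428·0.711070·0.960663 = 185.804902
B₀ = V₀ − E₀ = 288.0258 − 185.804902 = 102.220898

E0=185.8049 B0=102.2209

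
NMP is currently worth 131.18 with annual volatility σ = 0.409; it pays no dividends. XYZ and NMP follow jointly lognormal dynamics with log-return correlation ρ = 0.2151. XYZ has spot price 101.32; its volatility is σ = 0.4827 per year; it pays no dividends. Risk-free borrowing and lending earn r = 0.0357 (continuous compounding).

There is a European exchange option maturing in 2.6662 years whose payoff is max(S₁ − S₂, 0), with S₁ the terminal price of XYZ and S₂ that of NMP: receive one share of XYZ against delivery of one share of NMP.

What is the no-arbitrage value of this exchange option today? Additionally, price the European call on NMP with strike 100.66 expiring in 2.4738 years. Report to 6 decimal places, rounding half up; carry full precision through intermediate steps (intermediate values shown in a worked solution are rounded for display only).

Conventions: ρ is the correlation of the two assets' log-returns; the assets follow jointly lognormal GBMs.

exchange price = 27.649492
price(NMP call K=100.66) = 51.634213

σ_eff = √(σ₁² + σ₂² − 2ρσ₁σ₂) = √(0.4827² + 0.409² − 2·0.2151·0.4827·0.409) = 0.561559
d₁ = (ln(S₁/S₂) + (q₂ − q₁ + σ_eff²/2)T) / (σ_eff√T) = (ln(101.32/131.18) + (0.0 − 0.0 + 0.157674)·2.6662) / 0.916942 = 0.176788
d₂ = d₁ − σ_eff√T = 0.176788 − 0.916942 = -0.740154
N(d₁) = 0.570163,  N(d₂) = 0.229603
V = S₁·e^{−q₁T}·N(d₁) − S₂·e^{−q₂T}·N(d₂) = 57.768870 − 30.119378 = 27.649492
[vanilla: NMP call K=100.66]
σ√T = 0.409·√2.4738 = 0.643288
d₁ = (ln(S/K) + (r+σ²/2)T) / (σ√T) = (ln(131.18/100.66) + (0.0357+0.409²/2)·2.4738) / 0.643288 = (0.264822 + 0.295225) / 0.643288 = 0.870600
d₂ = d₁ − σ√T = 0.870600 − 0.643288 = 0.227311
e^{−rT} = 0.915473
N(d₁) = 0.808014,  N(d₂) = 0.589909
price = S·N(d₁) − K·e^{−rT}·N(d₂) = 105.995222 − 54.361009 = 51.634213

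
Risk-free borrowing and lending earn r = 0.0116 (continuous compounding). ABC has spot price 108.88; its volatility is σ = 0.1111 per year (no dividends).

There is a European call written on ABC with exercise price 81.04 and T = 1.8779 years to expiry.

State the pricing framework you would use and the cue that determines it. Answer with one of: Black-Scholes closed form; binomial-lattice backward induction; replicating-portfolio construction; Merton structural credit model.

framework: Black-Scholes closed form

Key observation: the strike-81.04 call on ABC is European-exercise on a continuously-modelled lognormal underlying, so its value is a single closed-form evaluation.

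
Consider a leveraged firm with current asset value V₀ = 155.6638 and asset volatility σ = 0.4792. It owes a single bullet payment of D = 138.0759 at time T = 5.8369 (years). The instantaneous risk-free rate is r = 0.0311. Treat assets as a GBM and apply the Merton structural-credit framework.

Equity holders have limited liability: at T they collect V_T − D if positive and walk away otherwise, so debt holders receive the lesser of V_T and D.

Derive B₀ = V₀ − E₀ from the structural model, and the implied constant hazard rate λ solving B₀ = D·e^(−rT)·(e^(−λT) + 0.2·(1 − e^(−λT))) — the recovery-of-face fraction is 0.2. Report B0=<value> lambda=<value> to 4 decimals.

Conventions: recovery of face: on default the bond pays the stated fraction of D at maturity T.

B0=74.4261 lambda=0.1000

Equity is a call on the firm's assets struck at D = 138.0759:
d₁ = [ln(V₀/D) + (r + σ²/2)T] / (σ√T)
   = [ln(155.6638/138.0759) + (0.0311 + 0.5·0.4792²)·5.8369] / (0.4792·√5.8369)
   = [0.119895 + 0.851699] / 1.157732 = 0.839222
d₂ = d₁ − σ√T = 0.839222 − 1.157732 = -0.318510
N(d₁) = 0.799328,  N(d₂) = 0.375049,  e^(−rT) = 0.833995
E₀ = V₀·N(d₁) − D·e^(−rT)·N(d₂)
   = 155.6638·0.799328 − 138.0759·0.833995·0.375049 = 81.237724
B₀ = V₀ − E₀ = 155.6638 − 81.237724 = 74.426076
e^(−λT) = (B₀·e^(rT)/D − 0.2)/(1 − 0.2) = (74.4261·1.199048/138.0759 − 0.2)/0.8 = 0.55789296
λ = −ln(0.55789296)/5.8369 = 0.099983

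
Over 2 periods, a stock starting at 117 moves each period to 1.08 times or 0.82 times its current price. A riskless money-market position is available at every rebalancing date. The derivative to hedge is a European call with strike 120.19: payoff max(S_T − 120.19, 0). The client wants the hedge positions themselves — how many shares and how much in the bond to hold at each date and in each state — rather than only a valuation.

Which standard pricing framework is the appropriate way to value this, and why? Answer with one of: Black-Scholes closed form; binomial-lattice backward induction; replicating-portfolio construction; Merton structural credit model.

framework: replicating-portfolio construction

Key observation: what is demanded is not a single number but the (Δ, B) position at each node of the 1.08/0.82 tree starting at 117; constructing those positions is the replicating-portfolio method.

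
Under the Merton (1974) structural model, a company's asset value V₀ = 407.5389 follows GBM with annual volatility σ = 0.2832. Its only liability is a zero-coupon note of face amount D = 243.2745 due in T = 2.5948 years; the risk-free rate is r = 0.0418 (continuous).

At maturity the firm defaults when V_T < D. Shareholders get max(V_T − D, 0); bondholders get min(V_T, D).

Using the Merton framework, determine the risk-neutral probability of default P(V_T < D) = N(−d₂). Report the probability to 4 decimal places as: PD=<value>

PD=0.1270

Apply the equity-as-call identities (strike 243.2745, horizon 2.5948 years):
d₁ = [ln(V₀/D) + (r + σ²/2)T] / (σ√T)
   = [ln(407.5389/243.2745) + (0.0418 + 0.5·0.2832²)·2.5948] / (0.2832·√2.5948)
   = [0.515946 + 0.212517] / 0.456189 = 1.596843
d₂ = d₁ − σ√T = 1.596843 − 0.456189 = 1.140654
risk-neutral PD = N(−d₂) = N(-1.140654) = 0.127007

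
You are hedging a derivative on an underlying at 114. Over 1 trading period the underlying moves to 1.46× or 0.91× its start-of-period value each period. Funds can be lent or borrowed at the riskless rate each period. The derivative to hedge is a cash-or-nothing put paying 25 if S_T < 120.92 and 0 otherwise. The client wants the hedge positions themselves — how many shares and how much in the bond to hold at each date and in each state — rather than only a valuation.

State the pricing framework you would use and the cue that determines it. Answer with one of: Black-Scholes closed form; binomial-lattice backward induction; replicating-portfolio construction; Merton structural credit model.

framework: replicating-portfolio construction

Key observation: the mandate to exhibit the hedge at every date and state singles out the replicating-portfolio construction on the 1-period tree with factors 1.46 and 0.91 from 114.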